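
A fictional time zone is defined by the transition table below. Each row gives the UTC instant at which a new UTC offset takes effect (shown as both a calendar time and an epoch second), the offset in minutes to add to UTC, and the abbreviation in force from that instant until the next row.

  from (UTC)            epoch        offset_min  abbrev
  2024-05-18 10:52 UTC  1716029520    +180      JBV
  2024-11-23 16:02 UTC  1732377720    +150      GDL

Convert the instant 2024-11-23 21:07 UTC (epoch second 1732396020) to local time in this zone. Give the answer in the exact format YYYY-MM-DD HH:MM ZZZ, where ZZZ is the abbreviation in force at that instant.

Query: 2024-11-23 21:07 UTC
Rule 2/2 (GDL, +02:30): 2024-11-23 16:02 UTC ≤ query < +∞
21·60 + 7 + 150 = 1417 min
1417 = 0·1440 + 1417; 1417 = 23·60 + 37 → 23:37, same day
→ 2024-11-23 23:37 GDL

2024-11-23 23:37 GDL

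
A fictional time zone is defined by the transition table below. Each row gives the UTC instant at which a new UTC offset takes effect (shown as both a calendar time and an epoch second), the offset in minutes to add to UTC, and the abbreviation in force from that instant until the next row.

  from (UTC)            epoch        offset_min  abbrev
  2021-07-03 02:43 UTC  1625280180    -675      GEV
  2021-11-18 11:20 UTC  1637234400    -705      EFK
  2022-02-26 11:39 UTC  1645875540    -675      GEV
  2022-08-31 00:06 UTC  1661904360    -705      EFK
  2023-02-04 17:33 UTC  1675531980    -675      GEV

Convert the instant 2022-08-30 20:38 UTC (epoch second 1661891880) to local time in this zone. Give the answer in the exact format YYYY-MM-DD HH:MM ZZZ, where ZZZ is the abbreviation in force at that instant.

Query: 2022-08-30 20:38 UTC
Rule 3/5 (GEV, -11:15): 2022-02-26 11:39 UTC ≤ query < 2022-08-31 00:06 UTC
20·60 + 38 - 675 = 563 min
563 = 0·1440 + 563; 563 = 9·60 + 23 → 09:23, same day
→ 2022-08-30 09:23 GEV

2022-08-30 09:23 GEV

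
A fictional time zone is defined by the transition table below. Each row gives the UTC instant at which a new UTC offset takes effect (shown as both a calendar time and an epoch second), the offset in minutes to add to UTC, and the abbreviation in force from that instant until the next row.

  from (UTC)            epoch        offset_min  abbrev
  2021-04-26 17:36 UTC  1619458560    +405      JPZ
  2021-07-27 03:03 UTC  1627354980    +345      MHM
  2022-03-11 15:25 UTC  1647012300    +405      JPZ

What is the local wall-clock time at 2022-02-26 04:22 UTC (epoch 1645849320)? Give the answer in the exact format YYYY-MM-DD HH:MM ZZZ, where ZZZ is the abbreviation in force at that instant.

Query: 2022-02-26 04:22 UTC
Rule 2/3 (MHM, +05:45): 2021-07-27 03:03 UTC ≤ query < 2022-03-11 15:25 UTC
4·60 + 22 + 345 = 607 min
607 = 0·1440 + 607; 607 = 10·60 + 7 → 10:07, same day
→ 2022-02-26 10:07 MHM

2022-02-26 10:07 MHM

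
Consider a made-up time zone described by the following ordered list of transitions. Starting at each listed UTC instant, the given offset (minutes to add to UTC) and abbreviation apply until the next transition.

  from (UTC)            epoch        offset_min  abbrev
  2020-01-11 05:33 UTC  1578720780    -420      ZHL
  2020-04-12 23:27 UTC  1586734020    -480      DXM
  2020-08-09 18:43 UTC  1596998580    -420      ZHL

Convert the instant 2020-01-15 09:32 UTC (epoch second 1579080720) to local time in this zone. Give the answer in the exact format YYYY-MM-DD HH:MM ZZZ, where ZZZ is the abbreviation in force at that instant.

Query: 2020-01-15 09:32 UTC
Rule 1/3 (ZHL, -07:00): 2020-01-11 05:33 UTC ≤ query < 2020-04-12 23:27 UTC
9·60 + 32 - 420 = 152 min
152 = 0·1440 + 152; 152 = 2·60 + 32 → 02:32, same day
→ 2020-01-15 02:32 ZHL

2020-01-15 02:32 ZHL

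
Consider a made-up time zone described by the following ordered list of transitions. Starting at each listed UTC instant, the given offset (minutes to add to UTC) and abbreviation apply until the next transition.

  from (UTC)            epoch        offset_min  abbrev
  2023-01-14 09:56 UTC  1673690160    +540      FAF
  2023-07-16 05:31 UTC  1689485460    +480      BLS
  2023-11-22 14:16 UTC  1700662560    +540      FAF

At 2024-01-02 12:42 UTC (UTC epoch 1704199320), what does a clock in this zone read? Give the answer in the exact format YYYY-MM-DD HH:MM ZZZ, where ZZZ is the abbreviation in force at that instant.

2024-01-02 21:42 FAF

Query: 2024-01-02 12:42 UTC
Rule 3/3 (FAF, +09:00): 2023-11-22 14:16 UTC ≤ query < +∞
12·60 + 42 + 540 = 1302 min
1302 = 0·1440 + 1302; 1302 = 21·60 + 42 → 21:42, same day
→ 2024-01-02 21:42 FAF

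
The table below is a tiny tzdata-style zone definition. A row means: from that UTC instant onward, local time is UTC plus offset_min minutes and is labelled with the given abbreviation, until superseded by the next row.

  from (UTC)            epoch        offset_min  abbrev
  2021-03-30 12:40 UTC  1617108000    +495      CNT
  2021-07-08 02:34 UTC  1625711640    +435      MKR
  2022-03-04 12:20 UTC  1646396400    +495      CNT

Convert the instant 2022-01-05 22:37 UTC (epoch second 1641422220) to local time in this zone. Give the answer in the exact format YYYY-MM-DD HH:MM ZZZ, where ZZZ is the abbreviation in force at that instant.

Query: 2022-01-05 22:37 UTC
Rule 2/3 (MKR, +07:15): 2021-07-08 02:34 UTC ≤ query < 2022-03-04 12:20 UTC
22·60 + 37 + 435 = 1792 min
1792 = 1·1440 + 352; 352 = 5·60 + 52 → 05:52, 2022-01-05 + 1 day = 2022-01-06
→ 2022-01-06 05:52 MKR

2022-01-06 05:52 MKR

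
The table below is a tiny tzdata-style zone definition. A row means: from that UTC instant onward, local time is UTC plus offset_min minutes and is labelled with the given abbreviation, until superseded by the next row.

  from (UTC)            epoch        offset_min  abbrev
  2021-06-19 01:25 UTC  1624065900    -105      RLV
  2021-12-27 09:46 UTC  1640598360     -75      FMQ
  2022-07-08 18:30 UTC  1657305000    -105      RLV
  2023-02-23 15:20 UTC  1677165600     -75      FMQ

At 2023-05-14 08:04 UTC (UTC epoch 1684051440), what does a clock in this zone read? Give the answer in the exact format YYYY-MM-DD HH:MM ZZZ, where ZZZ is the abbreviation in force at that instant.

2023-05-14 06:49 FMQ

Query: 2023-05-14 08:04 UTC
Rule 4/4 (FMQ, -01:15): 2023-02-23 15:20 UTC ≤ query < +∞
8·60 + 4 - 75 = 409 min
409 = 0·1440 + 409; 409 = 6·60 + 49 → 06:49, same day
→ 2023-05-14 06:49 FMQ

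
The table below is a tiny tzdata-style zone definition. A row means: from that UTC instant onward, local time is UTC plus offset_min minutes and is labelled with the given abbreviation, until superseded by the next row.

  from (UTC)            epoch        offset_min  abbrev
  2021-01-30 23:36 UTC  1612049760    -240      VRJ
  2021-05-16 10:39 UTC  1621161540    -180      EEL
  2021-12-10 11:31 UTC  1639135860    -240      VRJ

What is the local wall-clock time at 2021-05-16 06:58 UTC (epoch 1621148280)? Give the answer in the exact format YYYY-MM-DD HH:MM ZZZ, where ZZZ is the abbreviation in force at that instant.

Query: 2021-05-16 06:58 UTC
Rule 1/3 (VRJ, -04:00): 2021-01-30 23:36 UTC ≤ query < 2021-05-16 10:39 UTC
6·60 + 58 - 240 = 178 min
178 = 0·1440 + 178; 178 = 2·60 + 58 → 02:58, same day
→ 2021-05-16 02:58 VRJ

2021-05-16 02:58 VRJ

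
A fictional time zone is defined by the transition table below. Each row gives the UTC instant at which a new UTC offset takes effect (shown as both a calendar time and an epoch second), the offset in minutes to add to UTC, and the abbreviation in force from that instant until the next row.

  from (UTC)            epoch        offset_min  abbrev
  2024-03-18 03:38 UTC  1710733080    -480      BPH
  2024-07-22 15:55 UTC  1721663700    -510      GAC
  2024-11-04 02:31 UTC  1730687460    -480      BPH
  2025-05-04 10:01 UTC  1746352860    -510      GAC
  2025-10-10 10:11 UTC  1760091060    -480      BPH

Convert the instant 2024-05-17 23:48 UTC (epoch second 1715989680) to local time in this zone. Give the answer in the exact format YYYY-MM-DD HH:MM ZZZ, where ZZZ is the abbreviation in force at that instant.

2024-05-17 15:48 BPH

Query: 2024-05-17 23:48 UTC
Rule 1/5 (BPH, -08:00): 2024-03-18 03:38 UTC ≤ query < 2024-07-22 15:55 UTC
23·60 + 48 - 480 = 948 min
948 = 0·1440 + 948; 948 = 15·60 + 48 → 15:48, same day
→ 2024-05-17 15:48 BPH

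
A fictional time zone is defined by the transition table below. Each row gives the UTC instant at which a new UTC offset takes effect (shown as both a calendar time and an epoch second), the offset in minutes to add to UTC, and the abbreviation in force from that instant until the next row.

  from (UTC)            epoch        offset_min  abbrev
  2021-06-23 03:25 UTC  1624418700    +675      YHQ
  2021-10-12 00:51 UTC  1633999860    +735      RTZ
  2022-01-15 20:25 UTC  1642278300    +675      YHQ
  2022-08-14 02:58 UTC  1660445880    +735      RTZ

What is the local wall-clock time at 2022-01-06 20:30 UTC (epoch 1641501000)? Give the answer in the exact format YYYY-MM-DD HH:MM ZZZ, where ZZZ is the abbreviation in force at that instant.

2022-01-07 08:45 RTZ

Query: 2022-01-06 20:30 UTC
Rule 2/4 (RTZ, +12:15): 2021-10-12 00:51 UTC ≤ query < 2022-01-15 20:25 UTC
20·60 + 30 + 735 = 1965 min
1965 = 1·1440 + 525; 525 = 8·60 + 45 → 08:45, 2022-01-06 + 1 day = 2022-01-07
→ 2022-01-07 08:45 RTZ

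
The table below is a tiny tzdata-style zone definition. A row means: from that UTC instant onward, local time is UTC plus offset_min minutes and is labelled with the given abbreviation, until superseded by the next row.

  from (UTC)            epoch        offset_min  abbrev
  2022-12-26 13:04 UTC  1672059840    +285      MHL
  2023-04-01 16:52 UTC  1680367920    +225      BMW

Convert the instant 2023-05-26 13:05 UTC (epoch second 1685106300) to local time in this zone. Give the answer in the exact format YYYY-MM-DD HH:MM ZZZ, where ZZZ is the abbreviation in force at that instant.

Query: 2023-05-26 13:05 UTC
Rule 2/2 (BMW, +03:45): 2023-04-01 16:52 UTC ≤ query < +∞
13·60 + 5 + 225 = 1010 min
1010 = 0·1440 + 1010; 1010 = 16·60 + 50 → 16:50, same day
→ 2023-05-26 16:50 BMW

2023-05-26 16:50 BMW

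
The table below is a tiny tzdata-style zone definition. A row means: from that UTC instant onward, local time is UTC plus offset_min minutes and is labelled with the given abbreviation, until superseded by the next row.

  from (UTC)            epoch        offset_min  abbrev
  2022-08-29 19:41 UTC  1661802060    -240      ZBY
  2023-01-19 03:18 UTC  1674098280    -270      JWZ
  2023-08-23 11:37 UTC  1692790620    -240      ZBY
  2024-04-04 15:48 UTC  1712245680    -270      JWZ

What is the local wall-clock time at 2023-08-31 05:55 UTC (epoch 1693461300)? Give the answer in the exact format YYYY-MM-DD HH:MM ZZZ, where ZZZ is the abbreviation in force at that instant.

2023-08-31 01:55 ZBY

Query: 2023-08-31 05:55 UTC
Rule 3/4 (ZBY, -04:00): 2023-08-23 11:37 UTC ≤ query < 2024-04-04 15:48 UTC
5·60 + 55 - 240 = 115 min
115 = 0·1440 + 115; 115 = 1·60 + 55 → 01:55, same day
→ 2023-08-31 01:55 ZBY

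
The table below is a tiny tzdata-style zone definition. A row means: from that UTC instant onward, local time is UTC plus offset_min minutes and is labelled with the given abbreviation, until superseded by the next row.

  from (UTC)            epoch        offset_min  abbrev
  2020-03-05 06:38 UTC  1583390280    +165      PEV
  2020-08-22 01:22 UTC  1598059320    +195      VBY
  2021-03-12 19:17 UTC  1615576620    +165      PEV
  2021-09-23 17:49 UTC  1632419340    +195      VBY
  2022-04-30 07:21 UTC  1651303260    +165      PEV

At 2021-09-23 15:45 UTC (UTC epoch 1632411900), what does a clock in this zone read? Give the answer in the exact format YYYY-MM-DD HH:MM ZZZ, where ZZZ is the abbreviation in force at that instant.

Query: 2021-09-23 15:45 UTC
Rule 3/5 (PEV, +02:45): 2021-03-12 19:17 UTC ≤ query < 2021-09-23 17:49 UTC
15·60 + 45 + 165 = 1110 min
1110 = 0·1440 + 1110; 1110 = 18·60 + 30 → 18:30, same day
→ 2021-09-23 18:30 PEV

2021-09-23 18:30 PEV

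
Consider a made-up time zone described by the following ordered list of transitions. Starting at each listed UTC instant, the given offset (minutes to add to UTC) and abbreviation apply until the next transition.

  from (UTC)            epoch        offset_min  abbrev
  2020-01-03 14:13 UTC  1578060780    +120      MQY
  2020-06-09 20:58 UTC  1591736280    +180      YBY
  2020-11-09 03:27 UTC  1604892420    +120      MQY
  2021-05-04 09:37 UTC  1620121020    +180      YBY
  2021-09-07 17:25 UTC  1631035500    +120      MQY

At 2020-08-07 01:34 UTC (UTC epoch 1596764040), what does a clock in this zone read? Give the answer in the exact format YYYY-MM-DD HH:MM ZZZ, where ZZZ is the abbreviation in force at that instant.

Query: 2020-08-07 01:34 UTC
Rule 2/5 (YBY, +03:00): 2020-06-09 20:58 UTC ≤ query < 2020-11-09 03:27 UTC
1·60 + 34 + 180 = 274 min
274 = 0·1440 + 274; 274 = 4·60 + 34 → 04:34, same day
→ 2020-08-07 04:34 YBY

2020-08-07 04:34 YBY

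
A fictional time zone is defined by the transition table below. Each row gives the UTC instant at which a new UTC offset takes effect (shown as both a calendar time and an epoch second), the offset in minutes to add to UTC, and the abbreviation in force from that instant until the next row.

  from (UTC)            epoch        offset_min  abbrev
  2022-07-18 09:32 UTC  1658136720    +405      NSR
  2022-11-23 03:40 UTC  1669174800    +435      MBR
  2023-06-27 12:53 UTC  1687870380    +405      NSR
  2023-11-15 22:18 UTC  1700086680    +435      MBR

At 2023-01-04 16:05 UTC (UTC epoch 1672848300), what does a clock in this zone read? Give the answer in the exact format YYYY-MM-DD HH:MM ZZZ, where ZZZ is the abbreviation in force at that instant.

Query: 2023-01-04 16:05 UTC
Rule 2/4 (MBR, +07:15): 2022-11-23 03:40 UTC ≤ query < 2023-06-27 12:53 UTC
16·60 + 5 + 435 = 1400 min
1400 = 0·1440 + 1400; 1400 = 23·60 + 20 → 23:20, same day
→ 2023-01-04 23:20 MBR

2023-01-04 23:20 MBR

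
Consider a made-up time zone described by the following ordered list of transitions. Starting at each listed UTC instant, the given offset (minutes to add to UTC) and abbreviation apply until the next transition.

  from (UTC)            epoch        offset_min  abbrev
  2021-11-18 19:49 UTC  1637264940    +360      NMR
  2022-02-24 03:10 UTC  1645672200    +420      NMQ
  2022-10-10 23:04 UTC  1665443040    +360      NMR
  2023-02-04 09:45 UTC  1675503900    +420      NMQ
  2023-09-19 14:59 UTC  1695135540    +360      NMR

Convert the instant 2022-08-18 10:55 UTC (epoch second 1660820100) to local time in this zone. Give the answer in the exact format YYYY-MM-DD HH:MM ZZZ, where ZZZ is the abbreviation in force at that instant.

2022-08-18 17:55 NMQ

Query: 2022-08-18 10:55 UTC
Rule 2/5 (NMQ, +07:00): 2022-02-24 03:10 UTC ≤ query < 2022-10-10 23:04 UTC
10·60 + 55 + 420 = 1075 min
1075 = 0·1440 + 1075; 1075 = 17·60 + 55 → 17:55, same day
→ 2022-08-18 17:55 NMQ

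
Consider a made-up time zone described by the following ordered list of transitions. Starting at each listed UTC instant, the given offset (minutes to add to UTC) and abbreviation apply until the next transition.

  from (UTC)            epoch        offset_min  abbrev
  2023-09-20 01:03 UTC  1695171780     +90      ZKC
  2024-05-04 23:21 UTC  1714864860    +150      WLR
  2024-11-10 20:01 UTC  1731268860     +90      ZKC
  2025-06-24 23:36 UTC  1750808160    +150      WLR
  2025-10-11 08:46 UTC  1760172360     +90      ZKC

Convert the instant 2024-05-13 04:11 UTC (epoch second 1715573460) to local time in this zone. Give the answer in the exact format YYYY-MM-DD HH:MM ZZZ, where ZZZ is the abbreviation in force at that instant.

2024-05-13 06:41 WLR

Query: 2024-05-13 04:11 UTC
Rule 2/5 (WLR, +02:30): 2024-05-04 23:21 UTC ≤ query < 2024-11-10 20:01 UTC
4·60 + 11 + 150 = 401 min
401 = 0·1440 + 401; 401 = 6·60 + 41 → 06:41, same day
→ 2024-05-13 06:41 WLR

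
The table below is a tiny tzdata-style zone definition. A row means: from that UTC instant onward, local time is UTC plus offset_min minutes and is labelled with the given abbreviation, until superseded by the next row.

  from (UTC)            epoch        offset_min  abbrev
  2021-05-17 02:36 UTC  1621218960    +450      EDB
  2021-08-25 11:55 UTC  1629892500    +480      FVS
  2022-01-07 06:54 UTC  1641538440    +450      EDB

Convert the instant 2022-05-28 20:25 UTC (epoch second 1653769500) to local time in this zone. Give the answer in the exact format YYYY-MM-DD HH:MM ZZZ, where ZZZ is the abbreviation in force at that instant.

Query: 2022-05-28 20:25 UTC
Rule 3/3 (EDB, +07:30): 2022-01-07 06:54 UTC ≤ query < +∞
20·60 + 25 + 450 = 1675 min
1675 = 1·1440 + 235; 235 = 3·60 + 55 → 03:55, 2022-05-28 + 1 day = 2022-05-29
→ 2022-05-29 03:55 EDB

2022-05-29 03:55 EDB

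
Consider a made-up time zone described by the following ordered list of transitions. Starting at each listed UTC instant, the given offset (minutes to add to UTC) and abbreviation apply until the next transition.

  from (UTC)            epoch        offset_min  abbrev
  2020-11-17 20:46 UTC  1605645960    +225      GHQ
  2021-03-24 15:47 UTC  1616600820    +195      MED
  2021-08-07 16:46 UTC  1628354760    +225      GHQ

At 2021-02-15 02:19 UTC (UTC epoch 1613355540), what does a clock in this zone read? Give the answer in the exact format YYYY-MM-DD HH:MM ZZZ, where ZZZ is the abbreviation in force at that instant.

Query: 2021-02-15 02:19 UTC
Rule 1/3 (GHQ, +03:45): 2020-11-17 20:46 UTC ≤ query < 2021-03-24 15:47 UTC
2·60 + 19 + 225 = 364 min
364 = 0·1440 + 364; 364 = 6·60 + 4 → 06:04, same day
→ 2021-02-15 06:04 GHQ

2021-02-15 06:04 GHQ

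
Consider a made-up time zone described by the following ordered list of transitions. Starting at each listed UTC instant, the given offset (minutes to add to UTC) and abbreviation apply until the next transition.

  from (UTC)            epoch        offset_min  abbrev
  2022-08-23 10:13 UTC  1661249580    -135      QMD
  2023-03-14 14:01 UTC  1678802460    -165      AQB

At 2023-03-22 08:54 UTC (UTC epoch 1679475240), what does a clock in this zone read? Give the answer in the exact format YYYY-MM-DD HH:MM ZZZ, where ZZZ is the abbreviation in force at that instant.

2023-03-22 06:09 AQB

Query: 2023-03-22 08:54 UTC
Rule 2/2 (AQB, -02:45): 2023-03-14 14:01 UTC ≤ query < +∞
8·60 + 54 - 165 = 369 min
369 = 0·1440 + 369; 369 = 6·60 + 9 → 06:09, same day
→ 2023-03-22 06:09 AQB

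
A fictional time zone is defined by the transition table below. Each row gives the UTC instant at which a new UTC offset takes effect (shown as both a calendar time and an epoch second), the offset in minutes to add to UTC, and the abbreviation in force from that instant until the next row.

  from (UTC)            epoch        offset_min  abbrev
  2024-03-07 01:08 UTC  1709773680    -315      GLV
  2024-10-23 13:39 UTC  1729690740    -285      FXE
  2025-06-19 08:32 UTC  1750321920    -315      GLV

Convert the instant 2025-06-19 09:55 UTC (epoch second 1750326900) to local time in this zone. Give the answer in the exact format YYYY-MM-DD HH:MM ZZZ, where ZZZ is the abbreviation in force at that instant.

Query: 2025-06-19 09:55 UTC
Rule 3/3 (GLV, -05:15): 2025-06-19 08:32 UTC ≤ query < +∞
9·60 + 55 - 315 = 280 min
280 = 0·1440 + 280; 280 = 4·60 + 40 → 04:40, same day
→ 2025-06-19 04:40 GLV

2025-06-19 04:40 GLV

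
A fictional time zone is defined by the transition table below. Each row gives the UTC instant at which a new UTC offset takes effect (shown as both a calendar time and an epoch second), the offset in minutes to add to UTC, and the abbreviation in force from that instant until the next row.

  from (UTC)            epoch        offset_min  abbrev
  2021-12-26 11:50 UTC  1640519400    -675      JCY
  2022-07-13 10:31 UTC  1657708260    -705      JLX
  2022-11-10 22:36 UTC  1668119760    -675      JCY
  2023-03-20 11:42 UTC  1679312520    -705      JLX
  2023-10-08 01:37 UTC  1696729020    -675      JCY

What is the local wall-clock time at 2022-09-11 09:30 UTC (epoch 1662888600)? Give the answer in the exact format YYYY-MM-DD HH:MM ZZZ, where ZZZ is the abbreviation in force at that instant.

Query: 2022-09-11 09:30 UTC
Rule 2/5 (JLX, -11:45): 2022-07-13 10:31 UTC ≤ query < 2022-11-10 22:36 UTC
9·60 + 30 - 705 = -135 min
-135 = -1·1440 + 1305; 1305 = 21·60 + 45 → 21:45, 2022-09-11 - 1 day = 2022-09-10
→ 2022-09-10 21:45 JLX

2022-09-10 21:45 JLX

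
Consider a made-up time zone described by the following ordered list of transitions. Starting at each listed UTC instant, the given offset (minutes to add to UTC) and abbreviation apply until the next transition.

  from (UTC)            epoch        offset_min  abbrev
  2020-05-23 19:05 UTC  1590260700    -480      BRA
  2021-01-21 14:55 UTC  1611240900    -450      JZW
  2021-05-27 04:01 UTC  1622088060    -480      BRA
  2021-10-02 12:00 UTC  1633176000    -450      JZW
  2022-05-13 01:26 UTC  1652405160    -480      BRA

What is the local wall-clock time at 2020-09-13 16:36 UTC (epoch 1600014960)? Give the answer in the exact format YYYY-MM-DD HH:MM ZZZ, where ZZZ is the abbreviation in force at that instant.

Query: 2020-09-13 16:36 UTC
Rule 1/5 (BRA, -08:00): 2020-05-23 19:05 UTC ≤ query < 2021-01-21 14:55 UTC
16·60 + 36 - 480 = 516 min
516 = 0·1440 + 516; 516 = 8·60 + 36 → 08:36, same day
→ 2020-09-13 08:36 BRA

2020-09-13 08:36 BRA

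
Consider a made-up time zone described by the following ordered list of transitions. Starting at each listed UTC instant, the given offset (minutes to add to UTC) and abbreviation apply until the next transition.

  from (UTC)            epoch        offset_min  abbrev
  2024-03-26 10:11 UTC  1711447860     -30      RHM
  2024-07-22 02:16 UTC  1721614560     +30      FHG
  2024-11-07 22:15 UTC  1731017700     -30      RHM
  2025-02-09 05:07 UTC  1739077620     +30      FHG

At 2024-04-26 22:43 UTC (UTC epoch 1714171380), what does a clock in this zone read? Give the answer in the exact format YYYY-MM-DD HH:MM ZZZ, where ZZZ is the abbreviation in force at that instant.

Query: 2024-04-26 22:43 UTC
Rule 1/4 (RHM, -00:30): 2024-03-26 10:11 UTC ≤ query < 2024-07-22 02:16 UTC
22·60 + 43 - 30 = 1333 min
1333 = 0·1440 + 1333; 1333 = 22·60 + 13 → 22:13, same day
→ 2024-04-26 22:13 RHM

2024-04-26 22:13 RHM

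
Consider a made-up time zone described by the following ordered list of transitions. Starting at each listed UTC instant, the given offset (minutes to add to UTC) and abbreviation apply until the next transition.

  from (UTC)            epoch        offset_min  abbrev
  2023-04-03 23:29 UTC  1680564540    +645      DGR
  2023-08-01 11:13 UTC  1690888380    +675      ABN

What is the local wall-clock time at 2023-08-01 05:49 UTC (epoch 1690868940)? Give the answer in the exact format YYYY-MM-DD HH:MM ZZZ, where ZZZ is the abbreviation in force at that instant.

2023-08-01 16:34 DGR

Query: 2023-08-01 05:49 UTC
Rule 1/2 (DGR, +10:45): 2023-04-03 23:29 UTC ≤ query < 2023-08-01 11:13 UTC
5·60 + 49 + 645 = 994 min
994 = 0·1440 + 994; 994 = 16·60 + 34 → 16:34, same day
→ 2023-08-01 16:34 DGR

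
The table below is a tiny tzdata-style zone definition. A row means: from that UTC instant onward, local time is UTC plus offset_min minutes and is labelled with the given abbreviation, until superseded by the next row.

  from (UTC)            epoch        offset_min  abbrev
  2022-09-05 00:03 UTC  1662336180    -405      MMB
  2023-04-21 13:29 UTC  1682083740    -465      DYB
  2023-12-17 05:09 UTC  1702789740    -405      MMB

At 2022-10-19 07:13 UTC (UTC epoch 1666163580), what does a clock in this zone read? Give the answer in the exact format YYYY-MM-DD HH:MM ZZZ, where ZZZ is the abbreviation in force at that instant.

Query: 2022-10-19 07:13 UTC
Rule 1/3 (MMB, -06:45): 2022-09-05 00:03 UTC ≤ query < 2023-04-21 13:29 UTC
7·60 + 13 - 405 = 28 min
28 = 0·1440 + 28; 28 = 0·60 + 28 → 00:28, same day
→ 2022-10-19 00:28 MMB

2022-10-19 00:28 MMB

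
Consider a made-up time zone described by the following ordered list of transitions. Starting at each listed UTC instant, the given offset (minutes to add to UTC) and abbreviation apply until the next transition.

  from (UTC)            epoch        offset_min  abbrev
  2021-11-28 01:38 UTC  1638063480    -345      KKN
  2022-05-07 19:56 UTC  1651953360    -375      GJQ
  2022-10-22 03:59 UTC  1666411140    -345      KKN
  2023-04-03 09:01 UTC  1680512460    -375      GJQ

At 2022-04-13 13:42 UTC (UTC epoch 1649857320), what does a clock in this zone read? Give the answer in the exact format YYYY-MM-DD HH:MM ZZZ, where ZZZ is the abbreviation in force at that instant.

Query: 2022-04-13 13:42 UTC
Rule 1/4 (KKN, -05:45): 2021-11-28 01:38 UTC ≤ query < 2022-05-07 19:56 UTC
13·60 + 42 - 345 = 477 min
477 = 0·1440 + 477; 477 = 7·60 + 57 → 07:57, same day
→ 2022-04-13 07:57 KKN

2022-04-13 07:57 KKN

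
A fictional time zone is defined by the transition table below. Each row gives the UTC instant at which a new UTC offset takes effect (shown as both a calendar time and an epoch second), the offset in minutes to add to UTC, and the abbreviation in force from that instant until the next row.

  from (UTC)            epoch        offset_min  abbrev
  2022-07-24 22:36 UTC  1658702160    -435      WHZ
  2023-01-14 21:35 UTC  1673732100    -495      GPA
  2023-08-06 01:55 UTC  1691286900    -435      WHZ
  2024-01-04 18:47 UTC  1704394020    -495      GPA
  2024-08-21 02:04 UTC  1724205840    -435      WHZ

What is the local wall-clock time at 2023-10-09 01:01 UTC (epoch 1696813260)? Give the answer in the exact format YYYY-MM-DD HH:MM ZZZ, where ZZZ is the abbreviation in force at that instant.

Query: 2023-10-09 01:01 UTC
Rule 3/5 (WHZ, -07:15): 2023-08-06 01:55 UTC ≤ query < 2024-01-04 18:47 UTC
1·60 + 1 - 435 = -374 min
-374 = -1·1440 + 1066; 1066 = 17·60 + 46 → 17:46, 2023-10-09 - 1 day = 2023-10-08
→ 2023-10-08 17:46 WHZ

2023-10-08 17:46 WHZ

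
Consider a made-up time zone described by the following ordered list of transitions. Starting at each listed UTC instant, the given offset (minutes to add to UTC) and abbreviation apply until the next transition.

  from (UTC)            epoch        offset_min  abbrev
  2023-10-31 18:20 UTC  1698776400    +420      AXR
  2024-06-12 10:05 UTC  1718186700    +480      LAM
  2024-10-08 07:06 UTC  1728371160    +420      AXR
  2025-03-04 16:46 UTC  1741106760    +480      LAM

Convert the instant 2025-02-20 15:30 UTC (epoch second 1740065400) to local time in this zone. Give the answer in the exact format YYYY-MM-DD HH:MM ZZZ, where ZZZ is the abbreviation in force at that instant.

2025-02-20 22:30 AXR

Query: 2025-02-20 15:30 UTC
Rule 3/4 (AXR, +07:00): 2024-10-08 07:06 UTC ≤ query < 2025-03-04 16:46 UTC
15·60 + 30 + 420 = 1350 min
1350 = 0·1440 + 1350; 1350 = 22·60 + 30 → 22:30, same day
→ 2025-02-20 22:30 AXR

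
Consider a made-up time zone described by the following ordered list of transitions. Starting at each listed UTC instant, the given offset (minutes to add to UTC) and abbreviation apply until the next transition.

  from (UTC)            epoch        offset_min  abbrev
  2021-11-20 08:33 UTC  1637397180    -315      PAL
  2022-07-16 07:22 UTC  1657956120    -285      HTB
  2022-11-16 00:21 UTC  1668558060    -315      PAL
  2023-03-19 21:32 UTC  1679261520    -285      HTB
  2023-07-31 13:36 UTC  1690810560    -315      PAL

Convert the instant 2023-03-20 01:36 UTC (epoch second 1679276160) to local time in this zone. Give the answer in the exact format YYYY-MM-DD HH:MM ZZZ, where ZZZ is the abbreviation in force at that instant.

Query: 2023-03-20 01:36 UTC
Rule 4/5 (HTB, -04:45): 2023-03-19 21:32 UTC ≤ query < 2023-07-31 13:36 UTC
1·60 + 36 - 285 = -189 min
-189 = -1·1440 + 1251; 1251 = 20·60 + 51 → 20:51, 2023-03-20 - 1 day = 2023-03-19
→ 2023-03-19 20:51 HTB

2023-03-19 20:51 HTB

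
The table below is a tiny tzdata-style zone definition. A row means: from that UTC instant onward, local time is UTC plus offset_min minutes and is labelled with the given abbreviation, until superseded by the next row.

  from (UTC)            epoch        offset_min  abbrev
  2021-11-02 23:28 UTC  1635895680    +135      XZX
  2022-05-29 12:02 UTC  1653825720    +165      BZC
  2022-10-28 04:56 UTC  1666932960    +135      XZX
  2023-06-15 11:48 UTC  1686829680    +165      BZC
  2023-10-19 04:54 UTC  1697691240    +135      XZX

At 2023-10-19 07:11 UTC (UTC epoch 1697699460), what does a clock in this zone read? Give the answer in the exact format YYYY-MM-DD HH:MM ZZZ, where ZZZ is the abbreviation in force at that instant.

Query: 2023-10-19 07:11 UTC
Rule 5/5 (XZX, +02:15): 2023-10-19 04:54 UTC ≤ query < +∞
7·60 + 11 + 135 = 566 min
566 = 0·1440 + 566; 566 = 9·60 + 26 → 09:26, same day
→ 2023-10-19 09:26 XZX

2023-10-19 09:26 XZX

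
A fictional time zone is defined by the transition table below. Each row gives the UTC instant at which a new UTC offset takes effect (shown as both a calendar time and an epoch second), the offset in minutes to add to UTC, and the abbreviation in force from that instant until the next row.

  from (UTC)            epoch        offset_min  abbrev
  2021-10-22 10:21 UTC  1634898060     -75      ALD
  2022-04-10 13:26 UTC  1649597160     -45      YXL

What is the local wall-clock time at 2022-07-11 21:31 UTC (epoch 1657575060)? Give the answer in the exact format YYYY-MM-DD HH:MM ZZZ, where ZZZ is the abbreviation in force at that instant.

Query: 2022-07-11 21:31 UTC
Rule 2/2 (YXL, -00:45): 2022-04-10 13:26 UTC ≤ query < +∞
21·60 + 31 - 45 = 1246 min
1246 = 0·1440 + 1246; 1246 = 20·60 + 46 → 20:46, same day
→ 2022-07-11 20:46 YXL

2022-07-11 20:46 YXL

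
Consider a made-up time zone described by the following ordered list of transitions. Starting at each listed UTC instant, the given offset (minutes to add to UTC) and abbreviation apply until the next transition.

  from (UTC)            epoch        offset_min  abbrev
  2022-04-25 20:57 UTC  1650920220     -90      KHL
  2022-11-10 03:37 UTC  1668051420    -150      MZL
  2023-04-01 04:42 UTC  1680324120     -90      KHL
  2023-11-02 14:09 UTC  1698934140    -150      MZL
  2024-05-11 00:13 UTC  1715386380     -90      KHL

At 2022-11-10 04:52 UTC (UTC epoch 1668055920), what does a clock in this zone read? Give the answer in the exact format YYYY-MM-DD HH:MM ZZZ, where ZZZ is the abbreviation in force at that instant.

Query: 2022-11-10 04:52 UTC
Rule 2/5 (MZL, -02:30): 2022-11-10 03:37 UTC ≤ query < 2023-04-01 04:42 UTC
4·60 + 52 - 150 = 142 min
142 = 0·1440 + 142; 142 = 2·60 + 22 → 02:22, same day
→ 2022-11-10 02:22 MZL

2022-11-10 02:22 MZL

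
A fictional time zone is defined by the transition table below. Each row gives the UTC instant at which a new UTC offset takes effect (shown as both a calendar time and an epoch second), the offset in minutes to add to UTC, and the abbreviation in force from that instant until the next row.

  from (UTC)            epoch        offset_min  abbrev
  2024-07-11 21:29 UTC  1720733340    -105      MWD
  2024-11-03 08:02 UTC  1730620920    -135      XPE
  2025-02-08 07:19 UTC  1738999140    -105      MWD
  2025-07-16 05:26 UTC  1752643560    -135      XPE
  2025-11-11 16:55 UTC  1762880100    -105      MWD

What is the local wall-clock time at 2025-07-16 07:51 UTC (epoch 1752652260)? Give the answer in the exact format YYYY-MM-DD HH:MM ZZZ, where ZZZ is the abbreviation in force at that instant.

Query: 2025-07-16 07:51 UTC
Rule 4/5 (XPE, -02:15): 2025-07-16 05:26 UTC ≤ query < 2025-11-11 16:55 UTC
7·60 + 51 - 135 = 336 min
336 = 0·1440 + 336; 336 = 5·60 + 36 → 05:36, same day
→ 2025-07-16 05:36 XPE

2025-07-16 05:36 XPE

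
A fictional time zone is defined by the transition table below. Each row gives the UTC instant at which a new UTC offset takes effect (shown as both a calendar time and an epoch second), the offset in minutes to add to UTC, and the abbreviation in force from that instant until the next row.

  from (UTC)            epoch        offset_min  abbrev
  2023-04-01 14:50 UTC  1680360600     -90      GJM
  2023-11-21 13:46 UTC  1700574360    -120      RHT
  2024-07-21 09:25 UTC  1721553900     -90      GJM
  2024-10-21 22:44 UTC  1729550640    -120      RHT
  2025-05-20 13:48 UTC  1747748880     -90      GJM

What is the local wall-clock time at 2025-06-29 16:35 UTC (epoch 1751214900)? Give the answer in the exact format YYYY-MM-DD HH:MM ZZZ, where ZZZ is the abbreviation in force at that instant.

2025-06-29 15:05 GJM

Query: 2025-06-29 16:35 UTC
Rule 5/5 (GJM, -01:30): 2025-05-20 13:48 UTC ≤ query < +∞
16·60 + 35 - 90 = 905 min
905 = 0·1440 + 905; 905 = 15·60 + 5 → 15:05, same day
→ 2025-06-29 15:05 GJM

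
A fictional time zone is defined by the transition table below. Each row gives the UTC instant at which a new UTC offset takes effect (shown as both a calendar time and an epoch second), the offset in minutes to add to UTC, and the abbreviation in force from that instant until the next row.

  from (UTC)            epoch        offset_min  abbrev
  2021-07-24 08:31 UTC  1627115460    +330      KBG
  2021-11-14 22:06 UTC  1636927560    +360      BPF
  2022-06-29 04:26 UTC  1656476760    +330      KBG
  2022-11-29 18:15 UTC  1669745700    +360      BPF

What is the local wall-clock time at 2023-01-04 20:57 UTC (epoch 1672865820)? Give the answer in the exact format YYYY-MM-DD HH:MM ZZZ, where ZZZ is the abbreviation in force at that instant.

Query: 2023-01-04 20:57 UTC
Rule 4/4 (BPF, +06:00): 2022-11-29 18:15 UTC ≤ query < +∞
20·60 + 57 + 360 = 1617 min
1617 = 1·1440 + 177; 177 = 2·60 + 57 → 02:57, 2023-01-04 + 1 day = 2023-01-05
→ 2023-01-05 02:57 BPF

2023-01-05 02:57 BPF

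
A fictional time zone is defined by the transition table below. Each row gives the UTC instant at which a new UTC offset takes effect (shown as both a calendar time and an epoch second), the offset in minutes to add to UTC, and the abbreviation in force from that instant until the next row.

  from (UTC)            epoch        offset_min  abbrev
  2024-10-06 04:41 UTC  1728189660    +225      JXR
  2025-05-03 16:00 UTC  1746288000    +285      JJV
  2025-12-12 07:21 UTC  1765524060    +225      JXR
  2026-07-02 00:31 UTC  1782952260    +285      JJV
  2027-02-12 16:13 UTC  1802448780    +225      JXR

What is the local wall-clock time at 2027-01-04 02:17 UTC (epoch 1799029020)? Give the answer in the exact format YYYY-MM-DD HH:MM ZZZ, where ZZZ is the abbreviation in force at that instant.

Query: 2027-01-04 02:17 UTC
Rule 4/5 (JJV, +04:45): 2026-07-02 00:31 UTC ≤ query < 2027-02-12 16:13 UTC
2·60 + 17 + 285 = 422 min
422 = 0·1440 + 422; 422 = 7·60 + 2 → 07:02, same day
→ 2027-01-04 07:02 JJV

2027-01-04 07:02 JJV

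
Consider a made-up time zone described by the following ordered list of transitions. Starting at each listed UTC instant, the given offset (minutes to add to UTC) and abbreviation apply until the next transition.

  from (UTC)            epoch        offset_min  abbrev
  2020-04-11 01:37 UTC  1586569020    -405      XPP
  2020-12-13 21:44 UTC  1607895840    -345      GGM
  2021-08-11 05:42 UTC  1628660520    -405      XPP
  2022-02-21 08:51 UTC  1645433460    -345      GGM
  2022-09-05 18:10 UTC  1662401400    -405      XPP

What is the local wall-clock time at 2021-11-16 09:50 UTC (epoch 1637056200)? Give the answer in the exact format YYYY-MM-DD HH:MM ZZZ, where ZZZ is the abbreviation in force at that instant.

2021-11-16 03:05 XPP

Query: 2021-11-16 09:50 UTC
Rule 3/5 (XPP, -06:45): 2021-08-11 05:42 UTC ≤ query < 2022-02-21 08:51 UTC
9·60 + 50 - 405 = 185 min
185 = 0·1440 + 185; 185 = 3·60 + 5 → 03:05, same day
→ 2021-11-16 03:05 XPP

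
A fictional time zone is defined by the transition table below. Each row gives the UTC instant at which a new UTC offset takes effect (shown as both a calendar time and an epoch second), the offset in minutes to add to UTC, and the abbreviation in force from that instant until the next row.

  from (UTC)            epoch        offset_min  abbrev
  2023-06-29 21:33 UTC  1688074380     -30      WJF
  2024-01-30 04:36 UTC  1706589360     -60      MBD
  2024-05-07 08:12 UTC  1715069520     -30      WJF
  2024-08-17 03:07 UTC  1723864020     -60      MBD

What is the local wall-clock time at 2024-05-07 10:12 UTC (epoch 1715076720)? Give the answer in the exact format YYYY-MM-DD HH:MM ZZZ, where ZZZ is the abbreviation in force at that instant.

2024-05-07 09:42 WJF

Query: 2024-05-07 10:12 UTC
Rule 3/4 (WJF, -00:30): 2024-05-07 08:12 UTC ≤ query < 2024-08-17 03:07 UTC
10·60 + 12 - 30 = 582 min
582 = 0·1440 + 582; 582 = 9·60 + 42 → 09:42, same day
→ 2024-05-07 09:42 WJF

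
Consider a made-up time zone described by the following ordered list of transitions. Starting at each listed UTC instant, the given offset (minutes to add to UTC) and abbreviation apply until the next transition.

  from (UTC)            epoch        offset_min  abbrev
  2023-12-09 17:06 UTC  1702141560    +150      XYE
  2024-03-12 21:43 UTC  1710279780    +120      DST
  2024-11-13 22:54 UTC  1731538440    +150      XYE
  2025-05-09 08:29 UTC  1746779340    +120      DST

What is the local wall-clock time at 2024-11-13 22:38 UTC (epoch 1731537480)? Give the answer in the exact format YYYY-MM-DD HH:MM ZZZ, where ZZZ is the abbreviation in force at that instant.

2024-11-14 00:38 DST

Query: 2024-11-13 22:38 UTC
Rule 2/4 (DST, +02:00): 2024-03-12 21:43 UTC ≤ query < 2024-11-13 22:54 UTC
22·60 + 38 + 120 = 1478 min
1478 = 1·1440 + 38; 38 = 0·60 + 38 → 00:38, 2024-11-13 + 1 day = 2024-11-14
→ 2024-11-14 00:38 DST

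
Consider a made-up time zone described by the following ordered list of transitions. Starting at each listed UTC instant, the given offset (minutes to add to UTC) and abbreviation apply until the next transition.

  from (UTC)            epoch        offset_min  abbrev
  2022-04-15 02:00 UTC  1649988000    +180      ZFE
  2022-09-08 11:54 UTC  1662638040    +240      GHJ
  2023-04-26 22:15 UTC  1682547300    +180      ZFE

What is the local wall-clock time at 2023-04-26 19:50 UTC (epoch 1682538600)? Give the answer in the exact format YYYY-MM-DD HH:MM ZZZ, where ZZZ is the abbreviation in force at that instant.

2023-04-26 23:50 GHJ

Query: 2023-04-26 19:50 UTC
Rule 2/3 (GHJ, +04:00): 2022-09-08 11:54 UTC ≤ query < 2023-04-26 22:15 UTC
19·60 + 50 + 240 = 1430 min
1430 = 0·1440 + 1430; 1430 = 23·60 + 50 → 23:50, same day
→ 2023-04-26 23:50 GHJ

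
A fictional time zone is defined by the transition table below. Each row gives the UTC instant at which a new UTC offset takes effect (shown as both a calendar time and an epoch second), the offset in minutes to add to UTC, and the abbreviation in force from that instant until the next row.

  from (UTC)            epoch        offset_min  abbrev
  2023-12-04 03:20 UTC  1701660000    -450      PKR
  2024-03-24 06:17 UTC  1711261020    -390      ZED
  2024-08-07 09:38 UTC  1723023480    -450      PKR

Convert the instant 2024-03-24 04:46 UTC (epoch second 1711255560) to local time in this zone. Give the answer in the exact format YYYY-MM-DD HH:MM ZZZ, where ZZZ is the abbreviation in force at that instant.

Query: 2024-03-24 04:46 UTC
Rule 1/3 (PKR, -07:30): 2023-12-04 03:20 UTC ≤ query < 2024-03-24 06:17 UTC
4·60 + 46 - 450 = -164 min
-164 = -1·1440 + 1276; 1276 = 21·60 + 16 → 21:16, 2024-03-24 - 1 day = 2024-03-23
→ 2024-03-23 21:16 PKR

2024-03-23 21:16 PKR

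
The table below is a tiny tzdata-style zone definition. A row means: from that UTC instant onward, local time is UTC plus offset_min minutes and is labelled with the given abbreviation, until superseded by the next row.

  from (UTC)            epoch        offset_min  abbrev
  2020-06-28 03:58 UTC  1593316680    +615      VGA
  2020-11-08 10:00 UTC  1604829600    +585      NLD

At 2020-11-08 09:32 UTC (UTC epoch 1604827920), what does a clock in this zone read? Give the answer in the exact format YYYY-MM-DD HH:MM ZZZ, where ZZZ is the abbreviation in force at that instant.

Query: 2020-11-08 09:32 UTC
Rule 1/2 (VGA, +10:15): 2020-06-28 03:58 UTC ≤ query < 2020-11-08 10:00 UTC
9·60 + 32 + 615 = 1187 min
1187 = 0·1440 + 1187; 1187 = 19·60 + 47 → 19:47, same day
→ 2020-11-08 19:47 VGA

2020-11-08 19:47 VGA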